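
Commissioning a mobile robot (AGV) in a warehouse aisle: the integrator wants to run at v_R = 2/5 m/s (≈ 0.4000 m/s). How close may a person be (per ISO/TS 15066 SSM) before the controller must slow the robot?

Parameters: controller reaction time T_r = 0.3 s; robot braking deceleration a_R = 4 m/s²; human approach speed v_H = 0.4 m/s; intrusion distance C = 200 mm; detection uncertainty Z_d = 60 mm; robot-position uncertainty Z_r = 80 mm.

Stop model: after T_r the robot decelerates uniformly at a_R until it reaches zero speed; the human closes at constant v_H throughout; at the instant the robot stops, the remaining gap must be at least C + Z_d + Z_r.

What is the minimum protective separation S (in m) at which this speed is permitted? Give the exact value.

braking lasts T_s = (2/5)/4 = 0.1000 s
reaction-phase robot travel = 0.4000·0.3000 = 0.1200 m
braking distance = 0.4000²/(2·4.0000) = 0.0200 m
human closes 0.4000·0.4000 = 0.1600 m
C+Z_d+Z_r = 0.2000+0.0600+0.0800 = 0.3400 m
S_min ≈ 0.1200+0.0200+0.1600+0.3400  ⇒  S_min = 16/25 m

S_min = 16/25 m = 0.6400 m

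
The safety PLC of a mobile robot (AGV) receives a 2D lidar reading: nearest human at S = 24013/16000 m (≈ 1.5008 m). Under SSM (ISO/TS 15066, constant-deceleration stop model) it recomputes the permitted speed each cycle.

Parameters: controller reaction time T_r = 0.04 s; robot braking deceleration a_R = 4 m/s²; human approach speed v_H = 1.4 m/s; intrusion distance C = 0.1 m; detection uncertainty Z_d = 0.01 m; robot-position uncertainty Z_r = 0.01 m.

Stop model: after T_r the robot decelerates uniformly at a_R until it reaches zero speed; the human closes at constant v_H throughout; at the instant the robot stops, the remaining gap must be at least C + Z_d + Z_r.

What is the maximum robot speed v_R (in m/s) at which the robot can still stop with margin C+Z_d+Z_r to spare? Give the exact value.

v_R_max = 41/20 m/s = 2.0500 m/s

at the boundary: (1/8)·v² + (39/100)·v + (-21197/16000) = 0
  disc = (39/100)² − 4·(1/8)·(-21197/16000) = 130321/160000 ; √disc = 361/400
  v_R = (−(39/100) + 361/400) / (2·(1/8)) = 41/20 m/s
check:
T_s = v_R/a_R = (41/20)/4 = 0.5125 s
robot covers v_R·T_r = 2.0500·0.0400 = 0.0820 m before braking
robot covers 2.0500·0.5125 − ½·4.0000·0.5125² = 0.5253 m while stopping
person approaches 1.4000·(0.0400+0.5125) = 0.7735 m
residual clearance needed = 0.1000+0.0100+0.0100 = 0.1200 m
sum ≈ 0.0820+0.5253+0.7735+0.1200 ≈ 1.5008 m = S ✓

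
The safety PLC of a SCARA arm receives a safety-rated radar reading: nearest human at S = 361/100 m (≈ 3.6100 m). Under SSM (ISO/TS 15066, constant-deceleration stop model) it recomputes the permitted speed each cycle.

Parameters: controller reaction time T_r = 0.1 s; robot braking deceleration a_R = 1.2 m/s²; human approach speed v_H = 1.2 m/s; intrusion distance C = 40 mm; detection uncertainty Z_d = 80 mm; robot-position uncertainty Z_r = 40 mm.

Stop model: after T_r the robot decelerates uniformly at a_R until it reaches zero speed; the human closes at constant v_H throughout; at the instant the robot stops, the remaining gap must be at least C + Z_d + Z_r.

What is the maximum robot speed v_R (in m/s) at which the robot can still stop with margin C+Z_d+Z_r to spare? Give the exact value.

v_R_max = 9/5 m/s = 1.8000 m/s

at the boundary: (5/12)·v² + (11/10)·v + (-333/100) = 0
  disc = (11/10)² − 4·(5/12)·(-333/100) = 169/25 ; √disc = 13/5
  v_R = (−(11/10) + 13/5) / (2·(5/12)) = 9/5 m/s
check:
T_s = v_R/a_R = (9/5)/(6/5) = 1.5000 s
reaction-phase robot travel = 1.8000·0.1000 = 0.1800 m
robot under decel: 1.8000²/(2·1.2000) = 1.3500 m
person approaches 1.2000·(0.1000+1.5000) = 1.9200 m
residual clearance needed = 0.0400+0.0800+0.0400 = 0.1600 m
sum ≈ 0.1800+1.3500+1.9200+0.1600 ≈ 3.6100 m = S ✓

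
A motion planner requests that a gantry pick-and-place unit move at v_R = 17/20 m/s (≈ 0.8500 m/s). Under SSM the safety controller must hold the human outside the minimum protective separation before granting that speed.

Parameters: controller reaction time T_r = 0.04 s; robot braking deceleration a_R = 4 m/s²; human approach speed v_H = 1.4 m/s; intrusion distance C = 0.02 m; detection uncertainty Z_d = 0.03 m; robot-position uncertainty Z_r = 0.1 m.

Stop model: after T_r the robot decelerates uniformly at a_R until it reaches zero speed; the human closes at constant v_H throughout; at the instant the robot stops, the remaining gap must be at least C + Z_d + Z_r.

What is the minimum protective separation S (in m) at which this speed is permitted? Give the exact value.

S_min = 2009/3200 m = 0.6278 m

stop time T_s = (17/20)/4 = 0.2125 s
robot in T_r: 0.8500·0.0400 = 0.0340 m
robot covers 0.8500·0.2125 − ½·4.0000·0.2125² = 0.0903 m while stopping
human over T_r+T_s: 1.4000·(0.0400+0.2125) = 0.3535 m
residual clearance needed = 0.0200+0.0300+0.1000 = 0.1500 m
S_min ≈ 0.0340+0.0903+0.3535+0.1500  ⇒  S_min = 2009/3200 m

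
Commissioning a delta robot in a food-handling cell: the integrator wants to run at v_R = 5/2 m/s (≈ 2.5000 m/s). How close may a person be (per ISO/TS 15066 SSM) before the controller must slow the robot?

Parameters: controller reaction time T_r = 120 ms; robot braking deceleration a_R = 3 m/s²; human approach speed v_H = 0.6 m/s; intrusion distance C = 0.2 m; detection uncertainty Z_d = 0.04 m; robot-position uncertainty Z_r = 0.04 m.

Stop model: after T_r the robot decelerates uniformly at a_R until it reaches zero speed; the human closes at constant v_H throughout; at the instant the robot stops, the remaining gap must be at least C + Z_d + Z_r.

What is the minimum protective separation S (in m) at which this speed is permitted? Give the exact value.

T_s = v_R/a_R = (5/2)/3 = 0.8333 s
robot in T_r: 2.5000·0.1200 = 0.3000 m
braking distance = 2.5000²/(2·3.0000) = 1.0417 m
person approaches 0.6000·(0.1200+0.8333) = 0.5720 m
margins: 0.2000+0.0400+0.0400 = 0.2800 m
S_min ≈ 0.3000+1.0417+0.5720+0.2800  ⇒  S_min = 6581/3000 m

S_min = 6581/3000 m = 2.1937 m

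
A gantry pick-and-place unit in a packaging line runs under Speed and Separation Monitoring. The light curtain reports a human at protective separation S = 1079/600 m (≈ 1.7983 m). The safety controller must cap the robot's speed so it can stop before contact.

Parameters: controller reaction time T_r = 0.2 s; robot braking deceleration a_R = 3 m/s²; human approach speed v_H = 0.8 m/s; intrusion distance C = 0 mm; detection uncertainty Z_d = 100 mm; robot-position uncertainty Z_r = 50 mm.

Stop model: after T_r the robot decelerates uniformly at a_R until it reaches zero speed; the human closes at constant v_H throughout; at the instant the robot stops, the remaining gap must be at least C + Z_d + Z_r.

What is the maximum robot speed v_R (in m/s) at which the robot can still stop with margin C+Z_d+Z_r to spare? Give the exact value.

quadratic (1/6)·v² + (7/15)·v + (-893/600) = 0
  disc = (7/15)² − 4·(1/6)·(-893/600) = 121/100 ; √disc = 11/10
  v_R = (−(7/15) + 11/10) / (2·(1/6)) = 19/10 m/s
check:
T_s = v_R/a_R = (19/10)/3 = 0.6333 s
robot covers v_R·T_r = 1.9000·0.2000 = 0.3800 m before braking
robot covers 1.9000·0.6333 − ½·3.0000·0.6333² = 0.6017 m while stopping
person approaches 0.8000·(0.2000+0.6333) = 0.6667 m
C+Z_d+Z_r = 0.0000+0.1000+0.0500 = 0.1500 m
sum ≈ 0.3800+0.6017+0.6667+0.1500 ≈ 1.7983 m = S ✓

v_R_max = 19/10 m/s = 1.9000 m/s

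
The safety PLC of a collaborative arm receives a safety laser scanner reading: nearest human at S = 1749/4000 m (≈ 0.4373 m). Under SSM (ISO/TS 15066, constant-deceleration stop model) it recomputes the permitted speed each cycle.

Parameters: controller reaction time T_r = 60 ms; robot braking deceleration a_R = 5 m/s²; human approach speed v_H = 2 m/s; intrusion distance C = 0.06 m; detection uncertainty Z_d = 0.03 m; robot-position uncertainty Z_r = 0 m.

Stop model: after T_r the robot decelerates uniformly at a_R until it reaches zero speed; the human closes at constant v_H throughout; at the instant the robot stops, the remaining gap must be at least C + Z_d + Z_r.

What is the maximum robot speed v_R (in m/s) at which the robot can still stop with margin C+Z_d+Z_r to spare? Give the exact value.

v_R_max = 9/20 m/s = 0.4500 m/s

at the boundary: (1/10)·v² + (23/50)·v + (-909/4000) = 0
  disc = (23/50)² − 4·(1/10)·(-909/4000) = 121/400 ; √disc = 11/20
  v_R = (−(23/50) + 11/20) / (2·(1/10)) = 9/20 m/s
check:
stop time T_s = (9/20)/5 = 0.0900 s
reaction-phase robot travel = 0.4500·0.0600 = 0.0270 m
robot under decel: 0.4500²/(2·5.0000) = 0.0203 m
human closes 2.0000·0.1500 = 0.3000 m
C+Z_d+Z_r = 0.0600+0.0300+0.0000 = 0.0900 m
sum ≈ 0.0270+0.0203+0.3000+0.0900 ≈ 0.4373 m = S ✓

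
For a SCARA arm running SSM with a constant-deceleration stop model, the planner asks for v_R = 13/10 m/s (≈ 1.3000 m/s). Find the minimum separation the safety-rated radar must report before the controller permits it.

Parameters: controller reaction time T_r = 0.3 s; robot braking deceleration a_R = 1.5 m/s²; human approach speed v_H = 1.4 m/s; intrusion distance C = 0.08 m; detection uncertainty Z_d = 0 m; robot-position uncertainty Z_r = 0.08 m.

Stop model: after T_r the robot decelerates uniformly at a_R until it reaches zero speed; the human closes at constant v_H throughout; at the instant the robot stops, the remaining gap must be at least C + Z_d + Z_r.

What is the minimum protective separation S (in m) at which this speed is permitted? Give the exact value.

stop time T_s = (13/10)/(3/2) = 0.8667 s
robot in T_r: 1.3000·0.3000 = 0.3900 m
robot under decel: 1.3000²/(2·1.5000) = 0.5633 m
human over T_r+T_s: 1.4000·(0.3000+0.8667) = 1.6333 m
C+Z_d+Z_r = 0.0800+0.0000+0.0800 = 0.1600 m
S_min ≈ 0.3900+0.5633+1.6333+0.1600  ⇒  S_min = 206/75 m

S_min = 206/75 m = 2.7467 m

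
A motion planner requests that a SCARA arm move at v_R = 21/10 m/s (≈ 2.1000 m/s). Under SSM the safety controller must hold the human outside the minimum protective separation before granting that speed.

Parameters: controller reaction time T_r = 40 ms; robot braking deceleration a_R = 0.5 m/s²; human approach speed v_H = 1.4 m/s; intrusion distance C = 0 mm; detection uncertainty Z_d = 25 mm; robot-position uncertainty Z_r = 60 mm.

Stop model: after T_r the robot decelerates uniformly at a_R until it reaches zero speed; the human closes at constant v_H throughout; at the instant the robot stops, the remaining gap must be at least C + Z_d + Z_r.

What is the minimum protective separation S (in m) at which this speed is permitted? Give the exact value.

braking lasts T_s = (21/10)/(1/2) = 4.2000 s
robot in T_r: 2.1000·0.0400 = 0.0840 m
braking distance = 2.1000²/(2·0.5000) = 4.4100 m
human over T_r+T_s: 1.4000·(0.0400+4.2000) = 5.9360 m
margins: 0.0000+0.0250+0.0600 = 0.0850 m
S_min ≈ 0.0840+4.4100+5.9360+0.0850  ⇒  S_min = 2103/200 m

S_min = 2103/200 m = 10.5150 m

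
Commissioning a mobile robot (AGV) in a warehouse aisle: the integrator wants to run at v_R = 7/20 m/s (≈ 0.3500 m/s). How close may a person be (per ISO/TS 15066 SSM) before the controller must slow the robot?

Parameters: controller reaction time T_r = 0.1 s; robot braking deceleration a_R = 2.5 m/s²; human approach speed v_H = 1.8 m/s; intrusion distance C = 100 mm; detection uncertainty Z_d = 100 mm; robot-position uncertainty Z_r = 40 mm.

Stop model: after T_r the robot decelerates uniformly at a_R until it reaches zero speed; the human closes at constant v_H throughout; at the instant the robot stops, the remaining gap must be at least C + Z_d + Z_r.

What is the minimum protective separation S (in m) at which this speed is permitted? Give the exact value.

stop time T_s = (7/20)/(5/2) = 0.1400 s
reaction-phase robot travel = 0.3500·0.1000 = 0.0350 m
braking distance = 0.3500²/(2·2.5000) = 0.0245 m
human over T_r+T_s: 1.8000·(0.1000+0.1400) = 0.4320 m
C+Z_d+Z_r = 0.1000+0.1000+0.0400 = 0.2400 m
S_min ≈ 0.0350+0.0245+0.4320+0.2400  ⇒  S_min = 1463/2000 m

S_min = 1463/2000 m = 0.7315 m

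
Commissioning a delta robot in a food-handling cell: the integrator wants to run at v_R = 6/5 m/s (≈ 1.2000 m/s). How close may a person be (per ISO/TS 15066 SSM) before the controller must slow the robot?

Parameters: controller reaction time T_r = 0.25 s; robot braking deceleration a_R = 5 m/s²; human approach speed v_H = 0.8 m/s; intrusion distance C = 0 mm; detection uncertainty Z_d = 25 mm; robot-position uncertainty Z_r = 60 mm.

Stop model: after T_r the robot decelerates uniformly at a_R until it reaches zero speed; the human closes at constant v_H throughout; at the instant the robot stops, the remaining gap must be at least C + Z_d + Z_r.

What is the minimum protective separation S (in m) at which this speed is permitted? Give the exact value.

braking lasts T_s = (6/5)/5 = 0.2400 s
robot in T_r: 1.2000·0.2500 = 0.3000 m
robot covers 1.2000·0.2400 − ½·5.0000·0.2400² = 0.1440 m while stopping
person approaches 0.8000·(0.2500+0.2400) = 0.3920 m
margins: 0.0000+0.0250+0.0600 = 0.0850 m
S_min ≈ 0.3000+0.1440+0.3920+0.0850  ⇒  S_min = 921/1000 m

S_min = 921/1000 m = 0.9210 m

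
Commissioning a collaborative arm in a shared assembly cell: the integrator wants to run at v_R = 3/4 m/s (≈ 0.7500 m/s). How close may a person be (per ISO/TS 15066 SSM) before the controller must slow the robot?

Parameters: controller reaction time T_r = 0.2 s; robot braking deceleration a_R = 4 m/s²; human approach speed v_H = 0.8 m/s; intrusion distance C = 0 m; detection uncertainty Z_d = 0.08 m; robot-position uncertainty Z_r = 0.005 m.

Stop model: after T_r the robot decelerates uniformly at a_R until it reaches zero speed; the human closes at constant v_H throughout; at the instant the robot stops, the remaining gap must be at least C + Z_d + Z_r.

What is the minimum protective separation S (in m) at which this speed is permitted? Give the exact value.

T_s = v_R/a_R = (3/4)/4 = 0.1875 s
reaction-phase robot travel = 0.7500·0.2000 = 0.1500 m
robot under decel: 0.7500²/(2·4.0000) = 0.0703 m
person approaches 0.8000·(0.2000+0.1875) = 0.3100 m
C+Z_d+Z_r = 0.0000+0.0800+0.0050 = 0.0850 m
S_min ≈ 0.1500+0.0703+0.3100+0.0850  ⇒  S_min = 1969/3200 m

S_min = 1969/3200 m = 0.6153 m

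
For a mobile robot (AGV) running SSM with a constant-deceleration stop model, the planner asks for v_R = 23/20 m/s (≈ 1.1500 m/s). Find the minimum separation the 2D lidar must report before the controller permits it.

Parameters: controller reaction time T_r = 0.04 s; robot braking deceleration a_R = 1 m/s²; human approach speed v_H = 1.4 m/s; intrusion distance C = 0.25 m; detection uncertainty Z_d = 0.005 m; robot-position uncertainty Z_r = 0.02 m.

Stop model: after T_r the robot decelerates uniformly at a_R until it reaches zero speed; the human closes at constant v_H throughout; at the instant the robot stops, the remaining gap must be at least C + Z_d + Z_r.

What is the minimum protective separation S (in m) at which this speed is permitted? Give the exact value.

S_min = 10593/4000 m = 2.6482 m

stop time T_s = (23/20)/1 = 1.1500 s
reaction-phase robot travel = 1.1500·0.0400 = 0.0460 m
braking distance = 1.1500²/(2·1.0000) = 0.6613 m
person approaches 1.4000·(0.0400+1.1500) = 1.6660 m
residual clearance needed = 0.2500+0.0050+0.0200 = 0.2750 m
S_min ≈ 0.0460+0.6613+1.6660+0.2750  ⇒  S_min = 10593/4000 m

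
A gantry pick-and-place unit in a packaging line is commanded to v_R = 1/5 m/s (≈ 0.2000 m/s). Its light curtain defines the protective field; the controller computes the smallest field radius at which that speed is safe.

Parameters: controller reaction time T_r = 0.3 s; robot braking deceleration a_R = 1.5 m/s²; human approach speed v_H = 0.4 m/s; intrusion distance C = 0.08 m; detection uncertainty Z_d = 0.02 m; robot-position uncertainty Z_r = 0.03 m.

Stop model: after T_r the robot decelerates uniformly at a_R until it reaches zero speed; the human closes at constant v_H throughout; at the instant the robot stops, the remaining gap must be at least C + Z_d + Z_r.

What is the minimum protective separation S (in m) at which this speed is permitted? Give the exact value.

T_s = v_R/a_R = (1/5)/(3/2) = 0.1333 s
reaction-phase robot travel = 0.2000·0.3000 = 0.0600 m
robot under decel: 0.2000²/(2·1.5000) = 0.0133 m
human closes 0.4000·0.4333 = 0.1733 m
C+Z_d+Z_r = 0.0800+0.0200+0.0300 = 0.1300 m
S_min ≈ 0.0600+0.0133+0.1733+0.1300  ⇒  S_min = 113/300 m

S_min = 113/300 m = 0.3767 m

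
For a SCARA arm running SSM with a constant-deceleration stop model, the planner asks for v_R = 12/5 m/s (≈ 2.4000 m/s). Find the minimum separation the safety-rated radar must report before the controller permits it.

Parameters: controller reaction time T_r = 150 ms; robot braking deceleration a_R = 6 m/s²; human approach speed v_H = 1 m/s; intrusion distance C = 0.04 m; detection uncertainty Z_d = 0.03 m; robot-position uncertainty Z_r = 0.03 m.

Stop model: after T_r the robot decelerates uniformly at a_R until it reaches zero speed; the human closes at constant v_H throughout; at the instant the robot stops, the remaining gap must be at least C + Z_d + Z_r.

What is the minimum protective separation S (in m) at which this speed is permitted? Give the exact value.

T_s = v_R/a_R = (12/5)/6 = 0.4000 s
reaction-phase robot travel = 2.4000·0.1500 = 0.3600 m
robot covers 2.4000·0.4000 − ½·6.0000·0.4000² = 0.4800 m while stopping
human over T_r+T_s: 1.0000·(0.1500+0.4000) = 0.5500 m
C+Z_d+Z_r = 0.0400+0.0300+0.0300 = 0.1000 m
S_min ≈ 0.3600+0.4800+0.5500+0.1000  ⇒  S_min = 149/100 m

S_min = 149/100 m = 1.4900 m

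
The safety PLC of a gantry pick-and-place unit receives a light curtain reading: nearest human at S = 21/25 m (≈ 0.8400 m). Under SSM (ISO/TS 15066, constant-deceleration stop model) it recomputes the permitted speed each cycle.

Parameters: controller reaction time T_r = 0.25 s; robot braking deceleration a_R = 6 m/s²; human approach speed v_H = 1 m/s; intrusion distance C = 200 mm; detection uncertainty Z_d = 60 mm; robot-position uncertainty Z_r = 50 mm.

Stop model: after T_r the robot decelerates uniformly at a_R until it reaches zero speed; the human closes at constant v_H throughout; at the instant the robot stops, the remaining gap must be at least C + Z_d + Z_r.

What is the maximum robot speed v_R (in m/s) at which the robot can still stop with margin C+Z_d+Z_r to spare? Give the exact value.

v_R_max = 3/5 m/s = 0.6000 m/s

collect terms ⇒ (1/12)·v_R² + (5/12)·v_R + (-7/25) = 0
  disc = (5/12)² − 4·(1/12)·(-7/25) = 961/3600 ; √disc = 31/60
  v_R = (−(5/12) + 31/60) / (2·(1/12)) = 3/5 m/s
check:
braking lasts T_s = (3/5)/6 = 0.1000 s
reaction-phase robot travel = 0.6000·0.2500 = 0.1500 m
robot under decel: 0.6000²/(2·6.0000) = 0.0300 m
human closes 1.0000·0.3500 = 0.3500 m
C+Z_d+Z_r = 0.2000+0.0600+0.0500 = 0.3100 m
sum ≈ 0.1500+0.0300+0.3500+0.3100 ≈ 0.8400 m = S ✓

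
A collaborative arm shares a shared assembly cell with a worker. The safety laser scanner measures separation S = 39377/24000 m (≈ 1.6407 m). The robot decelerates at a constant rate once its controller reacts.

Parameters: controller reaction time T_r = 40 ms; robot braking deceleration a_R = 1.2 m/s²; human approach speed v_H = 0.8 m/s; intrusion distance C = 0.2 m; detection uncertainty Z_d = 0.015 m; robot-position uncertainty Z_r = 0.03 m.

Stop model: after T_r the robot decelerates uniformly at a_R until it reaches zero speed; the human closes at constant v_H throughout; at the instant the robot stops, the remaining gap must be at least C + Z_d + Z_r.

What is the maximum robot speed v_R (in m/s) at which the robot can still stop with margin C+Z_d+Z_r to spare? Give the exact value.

collect terms ⇒ (5/12)·v_R² + (53/75)·v_R + (-32729/24000) = 0
  disc = (53/75)² − 4·(5/12)·(-32729/24000) = 110889/40000 ; √disc = 333/200
  v_R = (−(53/75) + 333/200) / (2·(5/12)) = 23/20 m/s
check:
braking lasts T_s = (23/20)/(6/5) = 0.9583 s
robot in T_r: 1.1500·0.0400 = 0.0460 m
robot covers 1.1500·0.9583 − ½·1.2000·0.9583² = 0.5510 m while stopping
human over T_r+T_s: 0.8000·(0.0400+0.9583) = 0.7987 m
residual clearance needed = 0.2000+0.0150+0.0300 = 0.2450 m
sum ≈ 0.0460+0.5510+0.7987+0.2450 ≈ 1.6407 m = S ✓

v_R_max = 23/20 m/s = 1.1500 m/s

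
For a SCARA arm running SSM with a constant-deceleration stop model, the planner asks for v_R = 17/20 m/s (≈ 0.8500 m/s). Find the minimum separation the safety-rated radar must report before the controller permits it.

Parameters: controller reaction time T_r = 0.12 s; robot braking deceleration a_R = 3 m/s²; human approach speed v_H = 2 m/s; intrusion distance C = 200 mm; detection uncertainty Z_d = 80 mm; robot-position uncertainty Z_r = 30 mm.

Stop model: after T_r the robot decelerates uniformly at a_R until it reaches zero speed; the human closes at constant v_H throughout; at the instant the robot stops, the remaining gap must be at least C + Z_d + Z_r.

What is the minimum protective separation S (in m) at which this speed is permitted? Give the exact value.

S_min = 16069/12000 m = 1.3391 m

T_s = v_R/a_R = (17/20)/3 = 0.2833 s
robot covers v_R·T_r = 0.8500·0.1200 = 0.1020 m before braking
robot under decel: 0.8500²/(2·3.0000) = 0.1204 m
person approaches 2.0000·(0.1200+0.2833) = 0.8067 m
C+Z_d+Z_r = 0.2000+0.0800+0.0300 = 0.3100 m
S_min ≈ 0.1020+0.1204+0.8067+0.3100  ⇒  S_min = 16069/12000 m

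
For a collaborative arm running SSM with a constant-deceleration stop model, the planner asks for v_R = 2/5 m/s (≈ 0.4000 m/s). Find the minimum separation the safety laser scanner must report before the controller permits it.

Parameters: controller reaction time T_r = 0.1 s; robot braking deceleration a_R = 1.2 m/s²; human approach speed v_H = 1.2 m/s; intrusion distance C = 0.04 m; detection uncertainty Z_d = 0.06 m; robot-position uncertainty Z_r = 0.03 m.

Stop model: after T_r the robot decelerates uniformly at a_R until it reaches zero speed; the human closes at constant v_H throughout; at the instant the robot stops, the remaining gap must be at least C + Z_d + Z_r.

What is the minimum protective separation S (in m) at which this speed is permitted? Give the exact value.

T_s = v_R/a_R = (2/5)/(6/5) = 0.3333 s
robot covers v_R·T_r = 0.4000·0.1000 = 0.0400 m before braking
robot under decel: 0.4000²/(2·1.2000) = 0.0667 m
person approaches 1.2000·(0.1000+0.3333) = 0.5200 m
residual clearance needed = 0.0400+0.0600+0.0300 = 0.1300 m
S_min ≈ 0.0400+0.0667+0.5200+0.1300  ⇒  S_min = 227/300 m

S_min = 227/300 m = 0.7567 m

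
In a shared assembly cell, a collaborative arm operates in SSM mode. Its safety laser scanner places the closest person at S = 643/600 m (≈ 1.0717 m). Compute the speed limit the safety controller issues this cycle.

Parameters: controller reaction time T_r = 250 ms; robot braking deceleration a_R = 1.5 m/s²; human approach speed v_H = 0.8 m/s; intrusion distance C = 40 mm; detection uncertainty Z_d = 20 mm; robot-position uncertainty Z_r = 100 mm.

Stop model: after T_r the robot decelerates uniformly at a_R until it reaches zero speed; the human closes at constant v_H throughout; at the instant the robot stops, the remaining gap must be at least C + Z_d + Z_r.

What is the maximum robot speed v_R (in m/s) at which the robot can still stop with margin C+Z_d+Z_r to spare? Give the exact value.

v_R_max = 7/10 m/s = 0.7000 m/s

at the boundary: (1/3)·v² + (47/60)·v + (-427/600) = 0
  disc = (47/60)² − 4·(1/3)·(-427/600) = 25/16 ; √disc = 5/4
  v_R = (−(47/60) + 5/4) / (2·(1/3)) = 7/10 m/s
check:
braking lasts T_s = (7/10)/(3/2) = 0.4667 s
robot in T_r: 0.7000·0.2500 = 0.1750 m
robot covers 0.7000·0.4667 − ½·1.5000·0.4667² = 0.1633 m while stopping
person approaches 0.8000·(0.2500+0.4667) = 0.5733 m
margins: 0.0400+0.0200+0.1000 = 0.1600 m
sum ≈ 0.1750+0.1633+0.5733+0.1600 ≈ 1.0717 m = S ✓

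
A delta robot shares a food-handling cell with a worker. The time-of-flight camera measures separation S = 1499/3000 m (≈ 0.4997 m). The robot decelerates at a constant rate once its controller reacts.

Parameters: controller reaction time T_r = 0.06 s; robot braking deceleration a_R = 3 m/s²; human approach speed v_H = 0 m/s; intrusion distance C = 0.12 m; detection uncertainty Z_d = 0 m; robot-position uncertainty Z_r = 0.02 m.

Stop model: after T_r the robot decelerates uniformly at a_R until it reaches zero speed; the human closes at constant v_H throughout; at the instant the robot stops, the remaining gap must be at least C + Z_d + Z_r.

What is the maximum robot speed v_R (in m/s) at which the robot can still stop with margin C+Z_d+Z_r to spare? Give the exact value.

v_R_max = 13/10 m/s = 1.3000 m/s

collect terms ⇒ (1/6)·v_R² + (3/50)·v_R + (-1079/3000) = 0
  disc = (3/50)² − 4·(1/6)·(-1079/3000) = 1369/5625 ; √disc = 37/75
  v_R = (−(3/50) + 37/75) / (2·(1/6)) = 13/10 m/s
check:
stop time T_s = (13/10)/3 = 0.4333 s
robot in T_r: 1.3000·0.0600 = 0.0780 m
robot covers 1.3000·0.4333 − ½·3.0000·0.4333² = 0.2817 m while stopping
person approaches 0.0000·(0.0600+0.4333) = 0.0000 m
residual clearance needed = 0.1200+0.0000+0.0200 = 0.1400 m
sum ≈ 0.0780+0.2817+0.0000+0.1400 ≈ 0.4997 m = S ✓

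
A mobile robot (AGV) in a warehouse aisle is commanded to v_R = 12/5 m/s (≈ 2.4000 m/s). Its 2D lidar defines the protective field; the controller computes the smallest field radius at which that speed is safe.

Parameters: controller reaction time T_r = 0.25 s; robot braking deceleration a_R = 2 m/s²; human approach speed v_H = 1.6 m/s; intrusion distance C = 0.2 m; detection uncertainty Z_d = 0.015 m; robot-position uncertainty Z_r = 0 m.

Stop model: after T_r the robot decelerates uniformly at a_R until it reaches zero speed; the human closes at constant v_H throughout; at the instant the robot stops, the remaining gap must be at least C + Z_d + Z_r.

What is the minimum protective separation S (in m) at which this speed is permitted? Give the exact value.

braking lasts T_s = (12/5)/2 = 1.2000 s
robot in T_r: 2.4000·0.2500 = 0.6000 m
braking distance = 2.4000²/(2·2.0000) = 1.4400 m
human over T_r+T_s: 1.6000·(0.2500+1.2000) = 2.3200 m
C+Z_d+Z_r = 0.2000+0.0150+0.0000 = 0.2150 m
S_min ≈ 0.6000+1.4400+2.3200+0.2150  ⇒  S_min = 183/40 m

S_min = 183/40 m = 4.5750 m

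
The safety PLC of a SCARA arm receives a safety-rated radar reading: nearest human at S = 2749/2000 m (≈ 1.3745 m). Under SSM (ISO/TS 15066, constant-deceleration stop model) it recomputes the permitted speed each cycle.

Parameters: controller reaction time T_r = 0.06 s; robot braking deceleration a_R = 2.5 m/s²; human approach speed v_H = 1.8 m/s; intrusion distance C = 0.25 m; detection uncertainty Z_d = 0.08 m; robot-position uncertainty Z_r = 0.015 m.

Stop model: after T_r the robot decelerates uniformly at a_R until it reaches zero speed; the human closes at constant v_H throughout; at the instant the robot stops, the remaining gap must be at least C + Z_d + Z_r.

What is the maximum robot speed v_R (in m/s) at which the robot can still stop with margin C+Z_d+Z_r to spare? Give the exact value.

v_R_max = 19/20 m/s = 0.9500 m/s

collect terms ⇒ (1/5)·v_R² + (39/50)·v_R + (-1843/2000) = 0
  disc = (39/50)² − 4·(1/5)·(-1843/2000) = 841/625 ; √disc = 29/25
  v_R = (−(39/50) + 29/25) / (2·(1/5)) = 19/20 m/s
check:
T_s = v_R/a_R = (19/20)/(5/2) = 0.3800 s
robot in T_r: 0.9500·0.0600 = 0.0570 m
braking distance = 0.9500²/(2·2.5000) = 0.1805 m
human closes 1.8000·0.4400 = 0.7920 m
C+Z_d+Z_r = 0.2500+0.0800+0.0150 = 0.3450 m
sum ≈ 0.0570+0.1805+0.7920+0.3450 ≈ 1.3745 m = S ✓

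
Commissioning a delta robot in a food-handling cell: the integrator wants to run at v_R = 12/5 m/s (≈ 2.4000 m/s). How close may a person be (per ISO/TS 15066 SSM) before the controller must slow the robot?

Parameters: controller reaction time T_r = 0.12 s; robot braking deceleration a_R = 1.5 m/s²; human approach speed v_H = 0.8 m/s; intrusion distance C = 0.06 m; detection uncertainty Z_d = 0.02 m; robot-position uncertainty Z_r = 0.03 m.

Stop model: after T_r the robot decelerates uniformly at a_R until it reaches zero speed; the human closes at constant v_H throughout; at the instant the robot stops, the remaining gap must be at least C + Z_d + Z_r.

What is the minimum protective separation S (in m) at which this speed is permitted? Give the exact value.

S_min = 1847/500 m = 3.6940 m

stop time T_s = (12/5)/(3/2) = 1.6000 s
robot in T_r: 2.4000·0.1200 = 0.2880 m
robot under decel: 2.4000²/(2·1.5000) = 1.9200 m
person approaches 0.8000·(0.1200+1.6000) = 1.3760 m
residual clearance needed = 0.0600+0.0200+0.0300 = 0.1100 m
S_min ≈ 0.2880+1.9200+1.3760+0.1100  ⇒  S_min = 1847/500 m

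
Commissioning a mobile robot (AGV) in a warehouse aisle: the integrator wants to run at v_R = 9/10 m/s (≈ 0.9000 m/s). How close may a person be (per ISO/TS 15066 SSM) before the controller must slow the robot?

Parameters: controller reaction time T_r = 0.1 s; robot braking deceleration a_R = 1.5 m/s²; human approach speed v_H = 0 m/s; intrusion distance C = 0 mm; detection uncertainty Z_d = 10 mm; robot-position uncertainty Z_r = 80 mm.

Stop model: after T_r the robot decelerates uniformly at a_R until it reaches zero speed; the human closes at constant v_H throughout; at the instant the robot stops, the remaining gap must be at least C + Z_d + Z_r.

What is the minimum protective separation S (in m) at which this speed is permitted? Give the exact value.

braking lasts T_s = (9/10)/(3/2) = 0.6000 s
robot in T_r: 0.9000·0.1000 = 0.0900 m
robot covers 0.9000·0.6000 − ½·1.5000·0.6000² = 0.2700 m while stopping
human over T_r+T_s: 0.0000·(0.1000+0.6000) = 0.0000 m
C+Z_d+Z_r = 0.0000+0.0100+0.0800 = 0.0900 m
S_min ≈ 0.0900+0.2700+0.0000+0.0900  ⇒  S_min = 9/20 m

S_min = 9/20 m = 0.4500 m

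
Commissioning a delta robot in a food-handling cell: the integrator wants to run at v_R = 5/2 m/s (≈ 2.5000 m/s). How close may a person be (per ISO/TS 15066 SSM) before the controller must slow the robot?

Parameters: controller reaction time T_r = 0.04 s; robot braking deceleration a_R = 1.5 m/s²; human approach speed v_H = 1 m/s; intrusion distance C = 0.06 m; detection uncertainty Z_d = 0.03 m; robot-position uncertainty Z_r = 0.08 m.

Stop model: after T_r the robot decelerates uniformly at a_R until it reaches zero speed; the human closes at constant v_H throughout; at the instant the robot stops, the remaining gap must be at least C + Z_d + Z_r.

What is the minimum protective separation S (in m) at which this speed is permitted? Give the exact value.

S_min = 203/50 m = 4.0600 m

T_s = v_R/a_R = (5/2)/(3/2) = 1.6667 s
robot covers v_R·T_r = 2.5000·0.0400 = 0.1000 m before braking
robot covers 2.5000·1.6667 − ½·1.5000·1.6667² = 2.0833 m while stopping
human closes 1.0000·1.7067 = 1.7067 m
margins: 0.0600+0.0300+0.0800 = 0.1700 m
S_min ≈ 0.1000+2.0833+1.7067+0.1700  ⇒  S_min = 203/50 m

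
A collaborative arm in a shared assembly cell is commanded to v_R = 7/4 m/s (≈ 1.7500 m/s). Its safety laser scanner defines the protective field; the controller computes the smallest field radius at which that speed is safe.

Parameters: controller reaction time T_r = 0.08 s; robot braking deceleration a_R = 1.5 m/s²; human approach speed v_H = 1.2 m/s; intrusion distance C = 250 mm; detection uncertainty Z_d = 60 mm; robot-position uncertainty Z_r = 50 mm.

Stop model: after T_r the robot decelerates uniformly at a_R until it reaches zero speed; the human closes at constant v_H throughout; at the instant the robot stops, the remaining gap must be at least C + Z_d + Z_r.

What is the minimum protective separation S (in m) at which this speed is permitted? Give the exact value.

braking lasts T_s = (7/4)/(3/2) = 1.1667 s
reaction-phase robot travel = 1.7500·0.0800 = 0.1400 m
braking distance = 1.7500²/(2·1.5000) = 1.0208 m
human over T_r+T_s: 1.2000·(0.0800+1.1667) = 1.4960 m
residual clearance needed = 0.2500+0.0600+0.0500 = 0.3600 m
S_min ≈ 0.1400+1.0208+1.4960+0.3600  ⇒  S_min = 18101/6000 m

S_min = 18101/6000 m = 3.0168 m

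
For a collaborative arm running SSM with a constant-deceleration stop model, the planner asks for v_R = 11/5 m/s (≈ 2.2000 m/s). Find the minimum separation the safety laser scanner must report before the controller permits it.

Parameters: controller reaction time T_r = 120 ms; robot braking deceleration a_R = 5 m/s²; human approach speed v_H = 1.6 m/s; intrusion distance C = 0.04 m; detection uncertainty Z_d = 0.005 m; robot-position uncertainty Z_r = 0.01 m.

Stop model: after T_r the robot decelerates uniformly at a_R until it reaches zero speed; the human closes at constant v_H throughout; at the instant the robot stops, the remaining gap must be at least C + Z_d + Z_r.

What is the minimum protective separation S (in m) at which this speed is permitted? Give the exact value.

T_s = v_R/a_R = (11/5)/5 = 0.4400 s
robot covers v_R·T_r = 2.2000·0.1200 = 0.2640 m before braking
robot covers 2.2000·0.4400 − ½·5.0000·0.4400² = 0.4840 m while stopping
person approaches 1.6000·(0.1200+0.4400) = 0.8960 m
residual clearance needed = 0.0400+0.0050+0.0100 = 0.0550 m
S_min ≈ 0.2640+0.4840+0.8960+0.0550  ⇒  S_min = 1699/1000 m

S_min = 1699/1000 m = 1.6990 m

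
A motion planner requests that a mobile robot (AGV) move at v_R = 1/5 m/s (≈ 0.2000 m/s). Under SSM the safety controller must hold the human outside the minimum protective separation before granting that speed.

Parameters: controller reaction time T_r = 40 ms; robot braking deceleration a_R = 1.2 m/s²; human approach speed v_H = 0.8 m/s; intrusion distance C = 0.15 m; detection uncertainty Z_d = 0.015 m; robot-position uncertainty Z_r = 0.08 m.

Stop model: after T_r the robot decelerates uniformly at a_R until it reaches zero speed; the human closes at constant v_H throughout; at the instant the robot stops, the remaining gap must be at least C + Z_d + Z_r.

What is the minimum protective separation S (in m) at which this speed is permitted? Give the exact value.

S_min = 87/200 m = 0.4350 m

braking lasts T_s = (1/5)/(6/5) = 0.1667 s
robot in T_r: 0.2000·0.0400 = 0.0080 m
braking distance = 0.2000²/(2·1.2000) = 0.0167 m
human over T_r+T_s: 0.8000·(0.0400+0.1667) = 0.1653 m
residual clearance needed = 0.1500+0.0150+0.0800 = 0.2450 m
S_min ≈ 0.0080+0.0167+0.1653+0.2450  ⇒  S_min = 87/200 m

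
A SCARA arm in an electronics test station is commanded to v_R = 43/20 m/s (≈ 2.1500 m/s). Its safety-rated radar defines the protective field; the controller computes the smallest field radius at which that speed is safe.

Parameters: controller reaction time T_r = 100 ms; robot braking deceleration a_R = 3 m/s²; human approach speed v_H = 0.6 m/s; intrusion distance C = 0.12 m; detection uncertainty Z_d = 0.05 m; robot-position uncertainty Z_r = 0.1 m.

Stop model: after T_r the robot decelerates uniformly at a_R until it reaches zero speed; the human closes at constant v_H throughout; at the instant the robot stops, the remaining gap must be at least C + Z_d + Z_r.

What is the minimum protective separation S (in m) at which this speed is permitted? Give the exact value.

S_min = 4189/2400 m = 1.7454 m

T_s = v_R/a_R = (43/20)/3 = 0.7167 s
reaction-phase robot travel = 2.1500·0.1000 = 0.2150 m
robot under decel: 2.1500²/(2·3.0000) = 0.7704 m
human over T_r+T_s: 0.6000·(0.1000+0.7167) = 0.4900 m
C+Z_d+Z_r = 0.1200+0.0500+0.1000 = 0.2700 m
S_min ≈ 0.2150+0.7704+0.4900+0.2700  ⇒  S_min = 4189/2400 m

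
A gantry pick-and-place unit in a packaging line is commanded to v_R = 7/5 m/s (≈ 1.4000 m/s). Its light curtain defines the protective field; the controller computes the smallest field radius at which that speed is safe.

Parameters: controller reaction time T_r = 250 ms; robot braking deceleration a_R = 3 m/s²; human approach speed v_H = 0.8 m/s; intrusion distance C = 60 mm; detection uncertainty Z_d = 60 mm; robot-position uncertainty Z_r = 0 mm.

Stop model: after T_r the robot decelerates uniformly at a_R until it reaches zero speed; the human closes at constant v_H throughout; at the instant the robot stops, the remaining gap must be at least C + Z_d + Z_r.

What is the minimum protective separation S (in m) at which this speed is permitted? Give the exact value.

stop time T_s = (7/5)/3 = 0.4667 s
robot in T_r: 1.4000·0.2500 = 0.3500 m
braking distance = 1.4000²/(2·3.0000) = 0.3267 m
person approaches 0.8000·(0.2500+0.4667) = 0.5733 m
residual clearance needed = 0.0600+0.0600+0.0000 = 0.1200 m
S_min ≈ 0.3500+0.3267+0.5733+0.1200  ⇒  S_min = 137/100 m

S_min = 137/100 m = 1.3700 m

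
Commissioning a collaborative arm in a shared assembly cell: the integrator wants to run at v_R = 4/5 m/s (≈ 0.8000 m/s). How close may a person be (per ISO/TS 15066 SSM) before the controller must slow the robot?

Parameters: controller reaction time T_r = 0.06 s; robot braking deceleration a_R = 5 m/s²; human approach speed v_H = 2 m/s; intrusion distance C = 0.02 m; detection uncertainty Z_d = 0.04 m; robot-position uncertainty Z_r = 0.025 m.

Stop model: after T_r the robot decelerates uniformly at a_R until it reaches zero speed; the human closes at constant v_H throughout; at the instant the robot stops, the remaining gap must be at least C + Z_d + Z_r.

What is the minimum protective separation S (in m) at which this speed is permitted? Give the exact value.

S_min = 637/1000 m = 0.6370 m

braking lasts T_s = (4/5)/5 = 0.1600 s
robot in T_r: 0.8000·0.0600 = 0.0480 m
braking distance = 0.8000²/(2·5.0000) = 0.0640 m
human closes 2.0000·0.2200 = 0.4400 m
residual clearance needed = 0.0200+0.0400+0.0250 = 0.0850 m
S_min ≈ 0.0480+0.0640+0.4400+0.0850  ⇒  S_min = 637/1000 m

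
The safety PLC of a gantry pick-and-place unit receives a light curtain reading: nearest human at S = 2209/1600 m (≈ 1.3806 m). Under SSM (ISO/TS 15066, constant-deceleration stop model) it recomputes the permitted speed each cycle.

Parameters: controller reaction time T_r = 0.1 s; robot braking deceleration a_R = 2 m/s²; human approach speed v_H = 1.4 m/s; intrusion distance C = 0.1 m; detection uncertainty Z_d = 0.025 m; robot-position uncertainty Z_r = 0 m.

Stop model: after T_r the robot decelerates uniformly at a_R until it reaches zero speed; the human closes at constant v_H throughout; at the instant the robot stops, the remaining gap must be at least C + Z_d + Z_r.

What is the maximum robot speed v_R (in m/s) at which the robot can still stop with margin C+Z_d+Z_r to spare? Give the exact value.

v_R_max = 21/20 m/s = 1.0500 m/s

quadratic (1/4)·v² + (4/5)·v + (-357/320) = 0
  disc = (4/5)² − 4·(1/4)·(-357/320) = 2809/1600 ; √disc = 53/40
  v_R = (−(4/5) + 53/40) / (2·(1/4)) = 21/20 m/s
check:
T_s = v_R/a_R = (21/20)/2 = 0.5250 s
reaction-phase robot travel = 1.0500·0.1000 = 0.1050 m
robot under decel: 1.0500²/(2·2.0000) = 0.2756 m
human closes 1.4000·0.6250 = 0.8750 m
C+Z_d+Z_r = 0.1000+0.0250+0.0000 = 0.1250 m
sum ≈ 0.1050+0.2756+0.8750+0.1250 ≈ 1.3806 m = S ✓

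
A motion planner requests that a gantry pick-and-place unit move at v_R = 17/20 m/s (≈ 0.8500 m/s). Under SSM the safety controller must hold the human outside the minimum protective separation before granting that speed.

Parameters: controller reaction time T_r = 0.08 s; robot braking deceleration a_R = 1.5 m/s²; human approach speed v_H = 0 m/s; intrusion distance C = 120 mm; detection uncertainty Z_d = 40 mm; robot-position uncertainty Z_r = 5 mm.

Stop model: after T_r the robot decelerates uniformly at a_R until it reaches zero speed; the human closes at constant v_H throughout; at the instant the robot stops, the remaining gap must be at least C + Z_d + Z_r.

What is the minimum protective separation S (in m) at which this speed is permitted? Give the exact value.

braking lasts T_s = (17/20)/(3/2) = 0.5667 s
robot in T_r: 0.8500·0.0800 = 0.0680 m
robot covers 0.8500·0.5667 − ½·1.5000·0.5667² = 0.2408 m while stopping
human over T_r+T_s: 0.0000·(0.0800+0.5667) = 0.0000 m
residual clearance needed = 0.1200+0.0400+0.0050 = 0.1650 m
S_min ≈ 0.0680+0.2408+0.0000+0.1650  ⇒  S_min = 2843/6000 m

S_min = 2843/6000 m = 0.4738 m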